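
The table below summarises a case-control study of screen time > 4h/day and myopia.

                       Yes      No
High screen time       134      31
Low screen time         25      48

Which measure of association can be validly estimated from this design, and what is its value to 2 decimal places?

8.30

Cells: a = 134, b = 31, c = 25, d = 48.
This is a case-control study: participants were sampled on outcome status, so risks in the source population cannot be estimated directly — relative risk is not valid here. The odds ratio is the appropriate measure.
OR = (a·d)/(b·c) = (134 × 48) / (31 × 25) = 6432 / 775 = 8.29935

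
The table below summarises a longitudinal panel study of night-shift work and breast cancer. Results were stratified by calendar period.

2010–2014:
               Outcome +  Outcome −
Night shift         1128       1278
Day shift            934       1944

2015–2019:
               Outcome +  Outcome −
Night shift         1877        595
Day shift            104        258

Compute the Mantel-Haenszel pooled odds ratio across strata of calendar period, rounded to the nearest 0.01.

OR_MH = Σ(aᵢdᵢ/nᵢ) / Σ(bᵢcᵢ/nᵢ), where nᵢ is the stratum total.
Stratum 1 (2010–2014): n = 5284; a·d/n = 1128·1944/5284 = 414.9947; b·c/n = 1278·934/5284 = 225.8993
Stratum 2 (2015–2019): n = 2834; a·d/n = 1877·258/2834 = 170.8772; b·c/n = 595·104/2834 = 21.8349
OR_MH = (414.9947 + 170.8772) / (225.8993 + 21.8349) = 585.8719 / 247.7342 = 2.36492

2.36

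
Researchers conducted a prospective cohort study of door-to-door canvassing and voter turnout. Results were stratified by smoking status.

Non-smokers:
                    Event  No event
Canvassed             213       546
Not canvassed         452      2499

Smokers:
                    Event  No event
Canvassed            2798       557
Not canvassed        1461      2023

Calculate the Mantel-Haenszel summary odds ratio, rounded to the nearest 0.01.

5.23

OR_MH = Σ(aᵢdᵢ/nᵢ) / Σ(bᵢcᵢ/nᵢ), where nᵢ is the stratum total.
Stratum 1 (Non-smokers): n = 3710; a·d/n = 213·2499/3710 = 143.4736; b·c/n = 546·452/3710 = 66.5208
Stratum 2 (Smokers): n = 6839; a·d/n = 2798·2023/6839 = 827.6581; b·c/n = 557·1461/6839 = 118.9906
OR_MH = (143.4736 + 827.6581) / (66.5208 + 118.9906) = 971.1317 / 185.5114 = 5.23489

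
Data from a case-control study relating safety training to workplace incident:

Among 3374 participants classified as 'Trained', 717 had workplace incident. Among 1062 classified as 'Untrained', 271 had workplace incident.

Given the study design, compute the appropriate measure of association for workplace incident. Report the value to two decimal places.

0.79

From the description: a = 717, b = 2657, c = 271, d = 791.
This is a case-control study: participants were sampled on outcome status, so risks in the source population cannot be estimated directly — relative risk is not valid here. The odds ratio is the appropriate measure.
OR = (a·d)/(b·c) = (717 × 791) / (2657 × 271) = 567147 / 720047 = 0.78765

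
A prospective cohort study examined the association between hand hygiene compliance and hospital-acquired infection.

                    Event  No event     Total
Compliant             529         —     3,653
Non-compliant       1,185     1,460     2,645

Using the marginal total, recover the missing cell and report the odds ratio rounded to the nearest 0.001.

The missing cell is in the exposed row: 3653 − 529 = 3124.
So a = 529, b = 3124, c = 1185, d = 1460.
OR = (a·d)/(b·c) = (529 × 1460) / (3124 × 1185) = 772340 / 3701940 = 0.20863

0.209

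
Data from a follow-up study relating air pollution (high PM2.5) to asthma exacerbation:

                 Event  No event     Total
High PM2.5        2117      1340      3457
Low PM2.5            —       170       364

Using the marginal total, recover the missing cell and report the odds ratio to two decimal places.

1.38

The missing cell is in the unexposed row: 364 − 170 = 194.
So a = 2117, b = 1340, c = 194, d = 170.
OR = (a·d)/(b·c) = (2117 × 170) / (1340 × 194) = 359890 / 259960 = 1.38441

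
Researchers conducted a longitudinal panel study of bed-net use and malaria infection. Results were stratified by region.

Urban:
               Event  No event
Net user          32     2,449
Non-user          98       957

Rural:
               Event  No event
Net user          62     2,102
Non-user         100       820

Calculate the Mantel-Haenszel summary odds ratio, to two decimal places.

0.18

OR_MH = Σ(aᵢdᵢ/nᵢ) / Σ(bᵢcᵢ/nᵢ), where nᵢ is the stratum total.
Stratum 1 (Urban): n = 3536; a·d/n = 32·957/3536 = 8.6606; b·c/n = 2449·98/3536 = 67.8739
Stratum 2 (Rural): n = 3084; a·d/n = 62·820/3084 = 16.4851; b·c/n = 2102·100/3084 = 68.1582
OR_MH = (8.6606 + 16.4851) / (67.8739 + 68.1582) = 25.1457 / 136.0321 = 0.18485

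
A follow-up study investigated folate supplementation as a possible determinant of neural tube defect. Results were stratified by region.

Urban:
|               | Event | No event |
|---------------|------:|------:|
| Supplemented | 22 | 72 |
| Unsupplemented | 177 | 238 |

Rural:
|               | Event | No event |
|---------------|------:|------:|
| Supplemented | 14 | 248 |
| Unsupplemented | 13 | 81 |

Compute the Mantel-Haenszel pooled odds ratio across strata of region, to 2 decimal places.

OR_MH = Σ(aᵢdᵢ/nᵢ) / Σ(bᵢcᵢ/nᵢ), where nᵢ is the stratum total.
Stratum 1 (Urban): n = 509; a·d/n = 22·238/509 = 10.2868; b·c/n = 72·177/509 = 25.0373
Stratum 2 (Rural): n = 356; a·d/n = 14·81/356 = 3.1854; b·c/n = 248·13/356 = 9.0562
OR_MH = (10.2868 + 3.1854) / (25.0373 + 9.0562) = 13.4722 / 34.0935 = 0.39516

0.40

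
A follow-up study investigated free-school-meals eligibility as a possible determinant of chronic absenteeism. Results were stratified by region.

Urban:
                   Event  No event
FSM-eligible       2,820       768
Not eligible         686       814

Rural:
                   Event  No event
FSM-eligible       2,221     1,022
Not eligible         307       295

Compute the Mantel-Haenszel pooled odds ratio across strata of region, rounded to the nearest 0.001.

3.357

OR_MH = Σ(aᵢdᵢ/nᵢ) / Σ(bᵢcᵢ/nᵢ), where nᵢ is the stratum total.
Stratum 1 (Urban): n = 5088; a·d/n = 2820·814/5088 = 451.1557; b·c/n = 768·686/5088 = 103.5472
Stratum 2 (Rural): n = 3845; a·d/n = 2221·295/3845 = 170.4018; b·c/n = 1022·307/3845 = 81.6005
OR_MH = (451.1557 + 170.4018) / (103.5472 + 81.6005) = 621.5575 / 185.1477 = 3.35709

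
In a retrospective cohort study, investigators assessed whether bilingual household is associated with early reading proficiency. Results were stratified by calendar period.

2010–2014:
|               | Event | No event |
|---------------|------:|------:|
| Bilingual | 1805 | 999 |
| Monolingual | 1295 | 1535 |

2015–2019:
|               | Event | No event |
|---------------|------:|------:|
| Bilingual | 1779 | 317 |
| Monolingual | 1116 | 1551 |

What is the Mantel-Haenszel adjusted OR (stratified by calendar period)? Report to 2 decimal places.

OR_MH = Σ(aᵢdᵢ/nᵢ) / Σ(bᵢcᵢ/nᵢ), where nᵢ is the stratum total.
Stratum 1 (2010–2014): n = 5634; a·d/n = 1805·1535/5634 = 491.7776; b·c/n = 999·1295/5634 = 229.6246
Stratum 2 (2015–2019): n = 4763; a·d/n = 1779·1551/4763 = 579.3048; b·c/n = 317·1116/4763 = 74.2750
OR_MH = (491.7776 + 579.3048) / (229.6246 + 74.2750) = 1071.0825 / 303.8996 = 3.52446

3.52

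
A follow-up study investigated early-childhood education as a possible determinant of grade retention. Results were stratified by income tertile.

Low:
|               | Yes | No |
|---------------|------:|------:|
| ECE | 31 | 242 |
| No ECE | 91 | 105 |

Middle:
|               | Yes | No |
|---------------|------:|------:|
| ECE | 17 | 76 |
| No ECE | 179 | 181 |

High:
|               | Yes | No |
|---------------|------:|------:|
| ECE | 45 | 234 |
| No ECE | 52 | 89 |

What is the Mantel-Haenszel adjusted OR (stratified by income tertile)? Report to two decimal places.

OR_MH = Σ(aᵢdᵢ/nᵢ) / Σ(bᵢcᵢ/nᵢ), where nᵢ is the stratum total.
Stratum 1 (Low): n = 469; a·d/n = 31·105/469 = 6.9403; b·c/n = 242·91/469 = 46.9552
Stratum 2 (Middle): n = 453; a·d/n = 17·181/453 = 6.7925; b·c/n = 76·179/453 = 30.0309
Stratum 3 (High): n = 420; a·d/n = 45·89/420 = 9.5357; b·c/n = 234·52/420 = 28.9714
OR_MH = (6.9403 + 6.7925 + 9.5357) / (46.9552 + 30.0309 + 28.9714) = 23.2685 / 105.9576 = 0.21960

0.22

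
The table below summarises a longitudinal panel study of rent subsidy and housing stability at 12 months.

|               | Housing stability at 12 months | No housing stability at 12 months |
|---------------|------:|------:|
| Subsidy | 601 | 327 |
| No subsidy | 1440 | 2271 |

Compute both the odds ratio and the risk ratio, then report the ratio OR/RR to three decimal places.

1.737

Cells: a = 601, b = 327, c = 1440, d = 2271.
OR = (601·2271)/(327·1440) = 1364871/470880 = 2.89855
Risk in exposed = 601/928 = 0.64763; risk in unexposed = 1440/3711 = 0.38804; RR = 1.66899
OR/RR = 2.89855 / 1.66899 = 1.73671
The outcome is not rare, so the OR lies further from 1 than the RR.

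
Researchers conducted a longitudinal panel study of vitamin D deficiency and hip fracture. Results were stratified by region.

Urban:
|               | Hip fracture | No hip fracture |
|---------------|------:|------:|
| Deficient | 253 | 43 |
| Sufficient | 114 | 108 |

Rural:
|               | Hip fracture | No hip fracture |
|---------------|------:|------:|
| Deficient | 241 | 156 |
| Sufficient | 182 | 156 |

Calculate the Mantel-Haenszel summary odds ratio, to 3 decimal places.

OR_MH = Σ(aᵢdᵢ/nᵢ) / Σ(bᵢcᵢ/nᵢ), where nᵢ is the stratum total.
Stratum 1 (Urban): n = 518; a·d/n = 253·108/518 = 52.7490; b·c/n = 43·114/518 = 9.4633
Stratum 2 (Rural): n = 735; a·d/n = 241·156/735 = 51.1510; b·c/n = 156·182/735 = 38.6286
OR_MH = (52.7490 + 51.1510) / (9.4633 + 38.6286) = 103.9001 / 48.0919 = 2.16045

2.160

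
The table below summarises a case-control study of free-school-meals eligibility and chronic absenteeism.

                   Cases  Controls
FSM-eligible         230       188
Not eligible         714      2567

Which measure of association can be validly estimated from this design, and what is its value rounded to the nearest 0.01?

Cells: a = 230, b = 188, c = 714, d = 2567.
This is a case-control study: participants were sampled on outcome status, so risks in the source population cannot be estimated directly — relative risk is not valid here. The odds ratio is the appropriate measure.
OR = (a·d)/(b·c) = (230 × 2567) / (188 × 714) = 590410 / 134232 = 4.39843

4.40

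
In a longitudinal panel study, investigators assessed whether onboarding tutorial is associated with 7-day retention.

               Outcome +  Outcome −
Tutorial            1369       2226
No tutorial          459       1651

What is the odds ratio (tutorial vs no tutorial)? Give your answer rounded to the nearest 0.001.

Cells: a = 1369, b = 2226, c = 459, d = 1651.
OR = (a·d)/(b·c) = (1369 × 1651) / (2226 × 459) = 2260219 / 1021734 = 2.21214
The odds of 7-day retention are about 2.21 times as high in the tutorial group.

2.212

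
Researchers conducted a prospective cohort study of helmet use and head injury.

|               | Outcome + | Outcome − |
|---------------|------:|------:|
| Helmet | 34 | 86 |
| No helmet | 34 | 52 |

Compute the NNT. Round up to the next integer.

9

Risk in treated group = 34/120 = 0.28333; risk in control = 34/86 = 0.39535.
Absolute risk reduction = 0.39535 − 0.28333 = 0.11202
NNT = 1 / ARR = 1 / 0.11202 = 8.927 → round up → 9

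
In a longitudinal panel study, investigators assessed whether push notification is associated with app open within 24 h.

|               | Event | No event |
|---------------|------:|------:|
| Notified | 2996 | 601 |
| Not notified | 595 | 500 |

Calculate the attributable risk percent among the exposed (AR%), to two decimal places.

Cells: a = 2996, b = 601, c = 595, d = 500.
Risk in exposed = 2996/3597 = 0.83292; risk in unexposed = 595/1095 = 0.54338.
RR = 0.83292/0.54338 = 1.53285
AR% = (RR − 1)/RR × 100 = (1.53285 − 1)/1.53285 × 100 = 34.7619%

34.76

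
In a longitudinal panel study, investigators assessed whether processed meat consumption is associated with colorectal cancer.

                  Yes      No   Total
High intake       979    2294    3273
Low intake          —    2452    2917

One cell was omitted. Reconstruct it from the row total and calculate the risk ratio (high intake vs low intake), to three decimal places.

The missing cell is in the unexposed row: 2917 − 2452 = 465.
So a = 979, b = 2294, c = 465, d = 2452.
RR = [a/(a+b)] / [c/(c+d)] = (979/3273) / (465/2917) = 0.29911/0.15941 = 1.87638

1.876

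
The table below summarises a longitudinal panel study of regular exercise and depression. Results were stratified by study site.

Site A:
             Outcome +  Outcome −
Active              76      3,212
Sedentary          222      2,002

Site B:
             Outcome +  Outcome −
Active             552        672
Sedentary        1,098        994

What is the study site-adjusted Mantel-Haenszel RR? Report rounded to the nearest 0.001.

0.705

RR_MH = Σ(aᵢ·n₀ᵢ/nᵢ) / Σ(cᵢ·n₁ᵢ/nᵢ), with n₁ᵢ = aᵢ+bᵢ (exposed), n₀ᵢ = cᵢ+dᵢ (unexposed), nᵢ = n₁ᵢ+n₀ᵢ.
Stratum 1 (Site A): n₁ = 3288, n₀ = 2224, n = 5512; a·n₀/n = 76·2224/5512 = 30.6647; c·n₁/n = 222·3288/5512 = 132.4267
Stratum 2 (Site B): n₁ = 1224, n₀ = 2092, n = 3316; a·n₀/n = 552·2092/3316 = 348.2461; c·n₁/n = 1098·1224/3316 = 405.2931
RR_MH = (30.6647 + 348.2461) / (132.4267 + 405.2931) = 378.9108 / 537.7198 = 0.70466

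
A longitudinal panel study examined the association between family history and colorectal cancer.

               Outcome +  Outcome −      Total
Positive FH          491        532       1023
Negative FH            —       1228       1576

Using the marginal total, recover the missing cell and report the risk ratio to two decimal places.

2.17

The missing cell is in the unexposed row: 1576 − 1228 = 348.
So a = 491, b = 532, c = 348, d = 1228.
RR = [a/(a+b)] / [c/(c+d)] = (491/1023) / (348/1576) = 0.47996/0.22081 = 2.17362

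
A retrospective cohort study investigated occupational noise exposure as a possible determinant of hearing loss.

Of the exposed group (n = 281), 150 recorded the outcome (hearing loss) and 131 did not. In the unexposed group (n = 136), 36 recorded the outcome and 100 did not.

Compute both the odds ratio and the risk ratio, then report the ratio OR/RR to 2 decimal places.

From the description: a = 150, b = 131, c = 36, d = 100.
OR = (150·100)/(131·36) = 15000/4716 = 3.18066
Risk in exposed = 150/281 = 0.53381; risk in unexposed = 36/136 = 0.26471; RR = 2.01661
OR/RR = 3.18066 / 2.01661 = 1.57723
The outcome is not rare, so the OR lies further from 1 than the RR.

1.58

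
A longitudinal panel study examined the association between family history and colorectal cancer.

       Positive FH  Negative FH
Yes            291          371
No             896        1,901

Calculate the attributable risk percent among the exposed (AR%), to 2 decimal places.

Reading the table with exposure as columns: a = 291 (Positive FH, case), b = 896 (Positive FH, non-case), c = 371 (Negative FH, case), d = 1901.
Risk in exposed = 291/1187 = 0.24516; risk in unexposed = 371/2272 = 0.16329.
RR = 0.24516/0.16329 = 1.50133
AR% = (RR − 1)/RR × 100 = (1.50133 − 1)/1.50133 × 100 = 33.3925%

33.39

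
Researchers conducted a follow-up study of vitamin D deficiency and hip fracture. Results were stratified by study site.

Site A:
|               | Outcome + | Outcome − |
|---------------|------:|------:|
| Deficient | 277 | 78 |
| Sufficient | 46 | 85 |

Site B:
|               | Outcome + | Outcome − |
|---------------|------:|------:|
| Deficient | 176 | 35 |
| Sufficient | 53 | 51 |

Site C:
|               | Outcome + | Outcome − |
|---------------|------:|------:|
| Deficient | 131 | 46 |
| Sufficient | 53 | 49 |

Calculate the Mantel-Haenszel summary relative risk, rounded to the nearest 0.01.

RR_MH = Σ(aᵢ·n₀ᵢ/nᵢ) / Σ(cᵢ·n₁ᵢ/nᵢ), with n₁ᵢ = aᵢ+bᵢ (exposed), n₀ᵢ = cᵢ+dᵢ (unexposed), nᵢ = n₁ᵢ+n₀ᵢ.
Stratum 1 (Site A): n₁ = 355, n₀ = 131, n = 486; a·n₀/n = 277·131/486 = 74.6646; c·n₁/n = 46·355/486 = 33.6008
Stratum 2 (Site B): n₁ = 211, n₀ = 104, n = 315; a·n₀/n = 176·104/315 = 58.1079; c·n₁/n = 53·211/315 = 35.5016
Stratum 3 (Site C): n₁ = 177, n₀ = 102, n = 279; a·n₀/n = 131·102/279 = 47.8925; c·n₁/n = 53·177/279 = 33.6237
RR_MH = (74.6646 + 58.1079 + 47.8925) / (33.6008 + 35.5016 + 33.6237) = 180.6650 / 102.7261 = 1.75871

1.76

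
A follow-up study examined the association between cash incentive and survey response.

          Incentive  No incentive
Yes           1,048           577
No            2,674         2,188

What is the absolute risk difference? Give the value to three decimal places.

0.073

Reading the table with exposure as columns: a = 1048 (Incentive, case), b = 2674 (Incentive, non-case), c = 577 (No incentive, case), d = 2188.
Risk in exposed = 1048/3722 = 0.281569; risk in unexposed = 577/2765 = 0.208680.
Risk difference = 0.281569 − 0.208680 = 0.072889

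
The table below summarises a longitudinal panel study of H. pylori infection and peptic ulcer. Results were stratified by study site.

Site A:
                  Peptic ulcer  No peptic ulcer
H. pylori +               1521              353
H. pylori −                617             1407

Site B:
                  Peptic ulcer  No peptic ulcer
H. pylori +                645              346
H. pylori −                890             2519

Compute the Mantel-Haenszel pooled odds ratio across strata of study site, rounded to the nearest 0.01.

7.30

OR_MH = Σ(aᵢdᵢ/nᵢ) / Σ(bᵢcᵢ/nᵢ), where nᵢ is the stratum total.
Stratum 1 (Site A): n = 3898; a·d/n = 1521·1407/3898 = 549.0115; b·c/n = 353·617/3898 = 55.8751
Stratum 2 (Site B): n = 4400; a·d/n = 645·2519/4400 = 369.2625; b·c/n = 346·890/4400 = 69.9864
OR_MH = (549.0115 + 369.2625) / (55.8751 + 69.9864) = 918.2740 / 125.8614 = 7.29591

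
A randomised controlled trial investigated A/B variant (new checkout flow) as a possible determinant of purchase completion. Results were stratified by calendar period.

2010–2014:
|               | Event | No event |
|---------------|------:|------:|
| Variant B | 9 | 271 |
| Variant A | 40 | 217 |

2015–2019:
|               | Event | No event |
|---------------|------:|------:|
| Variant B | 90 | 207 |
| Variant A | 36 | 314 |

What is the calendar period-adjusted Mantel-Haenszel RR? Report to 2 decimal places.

RR_MH = Σ(aᵢ·n₀ᵢ/nᵢ) / Σ(cᵢ·n₁ᵢ/nᵢ), with n₁ᵢ = aᵢ+bᵢ (exposed), n₀ᵢ = cᵢ+dᵢ (unexposed), nᵢ = n₁ᵢ+n₀ᵢ.
Stratum 1 (2010–2014): n₁ = 280, n₀ = 257, n = 537; a·n₀/n = 9·257/537 = 4.3073; c·n₁/n = 40·280/537 = 20.8566
Stratum 2 (2015–2019): n₁ = 297, n₀ = 350, n = 647; a·n₀/n = 90·350/647 = 48.6862; c·n₁/n = 36·297/647 = 16.5255
RR_MH = (4.3073 + 48.6862) / (20.8566 + 16.5255) = 52.9935 / 37.3821 = 1.41762

1.42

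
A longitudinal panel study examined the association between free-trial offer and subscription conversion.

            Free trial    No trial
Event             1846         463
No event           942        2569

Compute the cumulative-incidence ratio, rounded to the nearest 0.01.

Reading the table with exposure as columns: a = 1846 (Free trial, case), b = 942 (Free trial, non-case), c = 463 (No trial, case), d = 2569.
Risk in exposed = 1846/2788 = 0.66212; risk in unexposed = 463/3032 = 0.15270.
RR = 0.66212 / 0.15270 = 4.33598
The risk among the exposed is 4.34 times that among the unexposed.

4.34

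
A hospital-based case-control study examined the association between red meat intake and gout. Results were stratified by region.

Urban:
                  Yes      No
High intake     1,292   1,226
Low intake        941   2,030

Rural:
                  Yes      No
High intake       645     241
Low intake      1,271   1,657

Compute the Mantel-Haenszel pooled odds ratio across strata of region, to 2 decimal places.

2.61

OR_MH = Σ(aᵢdᵢ/nᵢ) / Σ(bᵢcᵢ/nᵢ), where nᵢ is the stratum total.
Stratum 1 (Urban): n = 5489; a·d/n = 1292·2030/5489 = 477.8211; b·c/n = 1226·941/5489 = 210.1778
Stratum 2 (Rural): n = 3814; a·d/n = 645·1657/3814 = 280.2216; b·c/n = 241·1271/3814 = 80.3123
OR_MH = (477.8211 + 280.2216) / (210.1778 + 80.3123) = 758.0426 / 290.4901 = 2.60953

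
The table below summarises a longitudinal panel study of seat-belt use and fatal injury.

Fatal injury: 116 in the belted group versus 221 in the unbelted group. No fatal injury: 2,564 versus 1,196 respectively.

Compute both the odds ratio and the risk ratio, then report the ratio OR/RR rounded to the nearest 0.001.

From the description: a = 116, b = 2564, c = 221, d = 1196.
OR = (116·1196)/(2564·221) = 138736/566644 = 0.24484
Risk in exposed = 116/2680 = 0.04328; risk in unexposed = 221/1417 = 0.15596; RR = 0.27752
OR/RR = 0.24484 / 0.27752 = 0.88222
The outcome is not rare, so the OR lies further from 1 than the RR.

0.882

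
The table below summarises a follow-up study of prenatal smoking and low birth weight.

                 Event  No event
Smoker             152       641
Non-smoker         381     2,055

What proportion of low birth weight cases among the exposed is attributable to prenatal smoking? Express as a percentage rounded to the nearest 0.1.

Cells: a = 152, b = 641, c = 381, d = 2055.
Risk in exposed = 152/793 = 0.19168; risk in unexposed = 381/2436 = 0.15640.
RR = 0.19168/0.15640 = 1.22553
AR% = (RR − 1)/RR × 100 = (1.22553 − 1)/1.22553 × 100 = 18.4024%

18.4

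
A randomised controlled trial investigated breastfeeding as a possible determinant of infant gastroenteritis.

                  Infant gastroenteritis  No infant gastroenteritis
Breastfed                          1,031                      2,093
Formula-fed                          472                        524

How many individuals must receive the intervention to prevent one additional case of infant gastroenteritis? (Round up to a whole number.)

Risk in treated group = 1031/3124 = 0.33003; risk in control = 472/996 = 0.47390.
Absolute risk reduction = 0.47390 − 0.33003 = 0.14387
NNT = 1 / ARR = 1 / 0.14387 = 6.951 → round up → 7

7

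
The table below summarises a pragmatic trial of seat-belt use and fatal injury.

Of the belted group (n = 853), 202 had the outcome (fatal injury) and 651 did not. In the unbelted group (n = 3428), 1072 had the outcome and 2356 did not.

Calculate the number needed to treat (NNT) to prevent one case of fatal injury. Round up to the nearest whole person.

Risk in treated group = 202/853 = 0.23681; risk in control = 1072/3428 = 0.31272.
Absolute risk reduction = 0.31272 − 0.23681 = 0.07591
NNT = 1 / ARR = 1 / 0.07591 = 13.174 → round up → 14

14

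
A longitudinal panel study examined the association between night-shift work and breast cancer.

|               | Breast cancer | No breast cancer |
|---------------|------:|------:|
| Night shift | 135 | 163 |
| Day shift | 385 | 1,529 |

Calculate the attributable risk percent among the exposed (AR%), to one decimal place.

Cells: a = 135, b = 163, c = 385, d = 1529.
Risk in exposed = 135/298 = 0.45302; risk in unexposed = 385/1914 = 0.20115.
RR = 0.45302/0.20115 = 2.25216
AR% = (RR − 1)/RR × 100 = (2.25216 − 1)/2.25216 × 100 = 55.5981%

55.6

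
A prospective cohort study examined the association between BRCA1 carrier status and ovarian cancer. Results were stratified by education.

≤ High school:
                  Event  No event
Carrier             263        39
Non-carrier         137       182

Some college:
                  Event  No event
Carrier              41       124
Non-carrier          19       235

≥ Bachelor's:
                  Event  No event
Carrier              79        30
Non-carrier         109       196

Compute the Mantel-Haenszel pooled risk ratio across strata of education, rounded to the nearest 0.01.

2.12

RR_MH = Σ(aᵢ·n₀ᵢ/nᵢ) / Σ(cᵢ·n₁ᵢ/nᵢ), with n₁ᵢ = aᵢ+bᵢ (exposed), n₀ᵢ = cᵢ+dᵢ (unexposed), nᵢ = n₁ᵢ+n₀ᵢ.
Stratum 1 (≤ High school): n₁ = 302, n₀ = 319, n = 621; a·n₀/n = 263·319/621 = 135.0998; c·n₁/n = 137·302/621 = 66.6248
Stratum 2 (Some college): n₁ = 165, n₀ = 254, n = 419; a·n₀/n = 41·254/419 = 24.8544; c·n₁/n = 19·165/419 = 7.4821
Stratum 3 (≥ Bachelor's): n₁ = 109, n₀ = 305, n = 414; a·n₀/n = 79·305/414 = 58.2005; c·n₁/n = 109·109/414 = 28.6981
RR_MH = (135.0998 + 24.8544 + 58.2005) / (66.6248 + 7.4821 + 28.6981) = 218.1547 / 102.8050 = 2.12203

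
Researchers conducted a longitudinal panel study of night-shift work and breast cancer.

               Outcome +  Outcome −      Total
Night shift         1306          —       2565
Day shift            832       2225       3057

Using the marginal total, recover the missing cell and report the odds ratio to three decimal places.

The missing cell is in the exposed row: 2565 − 1306 = 1259.
So a = 1306, b = 1259, c = 832, d = 2225.
OR = (a·d)/(b·c) = (1306 × 2225) / (1259 × 832) = 2905850 / 1047488 = 2.77411

2.774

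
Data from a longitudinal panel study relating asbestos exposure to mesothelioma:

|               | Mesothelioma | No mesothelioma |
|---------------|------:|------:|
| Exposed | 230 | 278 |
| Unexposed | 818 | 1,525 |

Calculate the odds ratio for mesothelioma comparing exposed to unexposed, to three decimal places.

1.542

Cells: a = 230, b = 278, c = 818, d = 1525.
OR = (a·d)/(b·c) = (230 × 1525) / (278 × 818) = 350750 / 227404 = 1.54241
The odds of mesothelioma are about 1.54 times as high in the exposed group.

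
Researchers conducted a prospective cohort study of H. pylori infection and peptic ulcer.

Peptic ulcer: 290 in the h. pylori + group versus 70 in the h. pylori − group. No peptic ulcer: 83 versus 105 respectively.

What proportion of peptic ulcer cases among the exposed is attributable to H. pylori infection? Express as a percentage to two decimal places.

From the description: a = 290, b = 83, c = 70, d = 105.
Risk in exposed = 290/373 = 0.77748; risk in unexposed = 70/175 = 0.40000.
RR = 0.77748/0.40000 = 1.94370
AR% = (RR − 1)/RR × 100 = (1.94370 − 1)/1.94370 × 100 = 48.5517%

48.55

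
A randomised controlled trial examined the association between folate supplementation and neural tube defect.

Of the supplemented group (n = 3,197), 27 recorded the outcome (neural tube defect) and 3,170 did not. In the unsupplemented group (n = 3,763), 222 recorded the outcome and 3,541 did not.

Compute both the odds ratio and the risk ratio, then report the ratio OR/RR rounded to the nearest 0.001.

0.949

From the description: a = 27, b = 3170, c = 222, d = 3541.
OR = (27·3541)/(3170·222) = 95607/703740 = 0.13586
Risk in exposed = 27/3197 = 0.00845; risk in unexposed = 222/3763 = 0.05900; RR = 0.14315
OR/RR = 0.13586 / 0.14315 = 0.94902
The outcome is rare in both groups, so OR ≈ RR (ratio near 1).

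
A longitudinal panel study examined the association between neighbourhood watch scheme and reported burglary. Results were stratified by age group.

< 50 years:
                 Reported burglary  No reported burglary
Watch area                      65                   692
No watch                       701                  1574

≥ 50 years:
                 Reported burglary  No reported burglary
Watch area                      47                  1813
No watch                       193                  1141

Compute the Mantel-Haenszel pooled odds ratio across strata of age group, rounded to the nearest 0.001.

0.187

OR_MH = Σ(aᵢdᵢ/nᵢ) / Σ(bᵢcᵢ/nᵢ), where nᵢ is the stratum total.
Stratum 1 (< 50 years): n = 3032; a·d/n = 65·1574/3032 = 33.7434; b·c/n = 692·701/3032 = 159.9908
Stratum 2 (≥ 50 years): n = 3194; a·d/n = 47·1141/3194 = 16.7899; b·c/n = 1813·193/3194 = 109.5520
OR_MH = (33.7434 + 16.7899) / (159.9908 + 109.5520) = 50.5333 / 269.5427 = 0.18748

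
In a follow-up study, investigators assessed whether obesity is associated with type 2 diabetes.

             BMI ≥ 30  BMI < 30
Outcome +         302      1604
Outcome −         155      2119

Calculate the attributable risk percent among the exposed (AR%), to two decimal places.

Reading the table with exposure as columns: a = 302 (BMI ≥ 30, case), b = 155 (BMI ≥ 30, non-case), c = 1604 (BMI < 30, case), d = 2119.
Risk in exposed = 302/457 = 0.66083; risk in unexposed = 1604/3723 = 0.43084.
RR = 0.66083/0.43084 = 1.53384
AR% = (RR − 1)/RR × 100 = (1.53384 − 1)/1.53384 × 100 = 34.8041%

34.80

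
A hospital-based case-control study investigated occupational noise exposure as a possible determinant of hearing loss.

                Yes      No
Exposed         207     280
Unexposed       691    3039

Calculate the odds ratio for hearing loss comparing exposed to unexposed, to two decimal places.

3.25

Cells: a = 207, b = 280, c = 691, d = 3039.
OR = (a·d)/(b·c) = (207 × 3039) / (280 × 691) = 629073 / 193480 = 3.25136
The odds of hearing loss are about 3.25 times as high in the exposed group.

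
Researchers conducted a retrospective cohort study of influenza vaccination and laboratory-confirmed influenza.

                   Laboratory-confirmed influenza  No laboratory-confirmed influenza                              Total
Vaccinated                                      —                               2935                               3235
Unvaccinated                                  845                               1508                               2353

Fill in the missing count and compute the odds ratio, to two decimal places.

The missing cell is in the exposed row: 3235 − 2935 = 300.
So a = 300, b = 2935, c = 845, d = 1508.
OR = (a·d)/(b·c) = (300 × 1508) / (2935 × 845) = 452400 / 2480075 = 0.18241

0.18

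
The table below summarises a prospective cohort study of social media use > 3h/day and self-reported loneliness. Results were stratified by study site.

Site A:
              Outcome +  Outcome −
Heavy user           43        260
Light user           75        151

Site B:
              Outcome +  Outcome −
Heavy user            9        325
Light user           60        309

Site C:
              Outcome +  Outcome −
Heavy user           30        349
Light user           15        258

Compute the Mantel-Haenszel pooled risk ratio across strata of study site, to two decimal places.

0.44

RR_MH = Σ(aᵢ·n₀ᵢ/nᵢ) / Σ(cᵢ·n₁ᵢ/nᵢ), with n₁ᵢ = aᵢ+bᵢ (exposed), n₀ᵢ = cᵢ+dᵢ (unexposed), nᵢ = n₁ᵢ+n₀ᵢ.
Stratum 1 (Site A): n₁ = 303, n₀ = 226, n = 529; a·n₀/n = 43·226/529 = 18.3705; c·n₁/n = 75·303/529 = 42.9584
Stratum 2 (Site B): n₁ = 334, n₀ = 369, n = 703; a·n₀/n = 9·369/703 = 4.7240; c·n₁/n = 60·334/703 = 28.5064
Stratum 3 (Site C): n₁ = 379, n₀ = 273, n = 652; a·n₀/n = 30·273/652 = 12.5613; c·n₁/n = 15·379/652 = 8.7193
RR_MH = (18.3705 + 4.7240 + 12.5613) / (42.9584 + 28.5064 + 8.7193) = 35.6559 / 80.1841 = 0.44468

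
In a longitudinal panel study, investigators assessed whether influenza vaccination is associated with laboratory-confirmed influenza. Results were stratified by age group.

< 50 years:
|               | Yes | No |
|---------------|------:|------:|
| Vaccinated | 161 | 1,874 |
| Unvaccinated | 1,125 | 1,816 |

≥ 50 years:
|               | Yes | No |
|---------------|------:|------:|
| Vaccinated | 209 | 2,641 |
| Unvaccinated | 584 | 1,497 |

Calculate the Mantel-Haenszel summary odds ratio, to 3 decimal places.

0.166

OR_MH = Σ(aᵢdᵢ/nᵢ) / Σ(bᵢcᵢ/nᵢ), where nᵢ is the stratum total.
Stratum 1 (< 50 years): n = 4976; a·d/n = 161·1816/4976 = 58.7572; b·c/n = 1874·1125/4976 = 423.6837
Stratum 2 (≥ 50 years): n = 4931; a·d/n = 209·1497/4931 = 63.4502; b·c/n = 2641·584/4931 = 312.7852
OR_MH = (58.7572 + 63.4502) / (423.6837 + 312.7852) = 122.2074 / 736.4689 = 0.16594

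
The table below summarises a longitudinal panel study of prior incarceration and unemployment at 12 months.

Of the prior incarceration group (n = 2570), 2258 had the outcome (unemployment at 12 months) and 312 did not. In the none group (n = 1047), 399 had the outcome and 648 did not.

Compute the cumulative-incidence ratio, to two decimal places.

2.31

From the description: a = 2258, b = 312, c = 399, d = 648.
Risk in exposed = 2258/2570 = 0.87860; risk in unexposed = 399/1047 = 0.38109.
RR = 0.87860 / 0.38109 = 2.30550
The risk among the exposed is 2.31 times that among the unexposed.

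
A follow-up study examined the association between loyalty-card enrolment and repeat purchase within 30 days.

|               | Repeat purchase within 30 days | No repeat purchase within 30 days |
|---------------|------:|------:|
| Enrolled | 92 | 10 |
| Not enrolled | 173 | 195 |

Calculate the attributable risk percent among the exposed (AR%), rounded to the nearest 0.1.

47.9

Cells: a = 92, b = 10, c = 173, d = 195.
Risk in exposed = 92/102 = 0.90196; risk in unexposed = 173/368 = 0.47011.
RR = 0.90196/0.47011 = 1.91862
AR% = (RR − 1)/RR × 100 = (1.91862 − 1)/1.91862 × 100 = 47.8793%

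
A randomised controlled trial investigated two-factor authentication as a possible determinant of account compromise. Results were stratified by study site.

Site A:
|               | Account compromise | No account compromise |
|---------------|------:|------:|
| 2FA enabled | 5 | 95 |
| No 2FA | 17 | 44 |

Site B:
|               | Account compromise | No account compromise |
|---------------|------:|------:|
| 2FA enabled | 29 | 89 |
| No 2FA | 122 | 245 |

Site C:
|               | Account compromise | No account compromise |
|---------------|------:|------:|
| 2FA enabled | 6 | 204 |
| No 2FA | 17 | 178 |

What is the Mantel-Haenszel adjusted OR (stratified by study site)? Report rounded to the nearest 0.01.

OR_MH = Σ(aᵢdᵢ/nᵢ) / Σ(bᵢcᵢ/nᵢ), where nᵢ is the stratum total.
Stratum 1 (Site A): n = 161; a·d/n = 5·44/161 = 1.3665; b·c/n = 95·17/161 = 10.0311
Stratum 2 (Site B): n = 485; a·d/n = 29·245/485 = 14.6495; b·c/n = 89·122/485 = 22.3876
Stratum 3 (Site C): n = 405; a·d/n = 6·178/405 = 2.6370; b·c/n = 204·17/405 = 8.5630
OR_MH = (1.3665 + 14.6495 + 2.6370) / (10.0311 + 22.3876 + 8.5630) = 18.6530 / 40.9816 = 0.45515

0.46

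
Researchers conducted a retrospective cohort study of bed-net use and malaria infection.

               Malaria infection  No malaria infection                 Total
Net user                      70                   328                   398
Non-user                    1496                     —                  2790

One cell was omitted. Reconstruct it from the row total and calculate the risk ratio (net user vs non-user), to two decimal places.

0.33

The missing cell is in the unexposed row: 2790 − 1496 = 1294.
So a = 70, b = 328, c = 1496, d = 1294.
RR = [a/(a+b)] / [c/(c+d)] = (70/398) / (1496/2790) = 0.17588/0.53620 = 0.32801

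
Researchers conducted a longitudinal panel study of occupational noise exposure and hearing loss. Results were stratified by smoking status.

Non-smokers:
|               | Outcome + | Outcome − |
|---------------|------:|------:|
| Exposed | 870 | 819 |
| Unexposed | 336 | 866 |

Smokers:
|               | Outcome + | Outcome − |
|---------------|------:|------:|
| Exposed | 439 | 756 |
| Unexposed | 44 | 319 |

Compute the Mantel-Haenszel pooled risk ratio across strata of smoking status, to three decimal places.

RR_MH = Σ(aᵢ·n₀ᵢ/nᵢ) / Σ(cᵢ·n₁ᵢ/nᵢ), with n₁ᵢ = aᵢ+bᵢ (exposed), n₀ᵢ = cᵢ+dᵢ (unexposed), nᵢ = n₁ᵢ+n₀ᵢ.
Stratum 1 (Non-smokers): n₁ = 1689, n₀ = 1202, n = 2891; a·n₀/n = 870·1202/2891 = 361.7226; c·n₁/n = 336·1689/2891 = 196.3002
Stratum 2 (Smokers): n₁ = 1195, n₀ = 363, n = 1558; a·n₀/n = 439·363/1558 = 102.2831; c·n₁/n = 44·1195/1558 = 33.7484
RR_MH = (361.7226 + 102.2831) / (196.3002 + 33.7484) = 464.0056 / 230.0486 = 2.01699

2.017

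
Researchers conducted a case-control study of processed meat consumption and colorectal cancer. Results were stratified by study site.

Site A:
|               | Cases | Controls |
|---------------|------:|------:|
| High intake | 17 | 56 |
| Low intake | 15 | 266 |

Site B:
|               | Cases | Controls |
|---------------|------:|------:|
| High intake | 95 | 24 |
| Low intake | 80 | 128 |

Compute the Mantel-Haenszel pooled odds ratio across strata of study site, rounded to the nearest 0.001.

OR_MH = Σ(aᵢdᵢ/nᵢ) / Σ(bᵢcᵢ/nᵢ), where nᵢ is the stratum total.
Stratum 1 (Site A): n = 354; a·d/n = 17·266/354 = 12.7740; b·c/n = 56·15/354 = 2.3729
Stratum 2 (Site B): n = 327; a·d/n = 95·128/327 = 37.1865; b·c/n = 24·80/327 = 5.8716
OR_MH = (12.7740 + 37.1865) / (2.3729 + 5.8716) = 49.9606 / 8.2444 = 6.05991

6.060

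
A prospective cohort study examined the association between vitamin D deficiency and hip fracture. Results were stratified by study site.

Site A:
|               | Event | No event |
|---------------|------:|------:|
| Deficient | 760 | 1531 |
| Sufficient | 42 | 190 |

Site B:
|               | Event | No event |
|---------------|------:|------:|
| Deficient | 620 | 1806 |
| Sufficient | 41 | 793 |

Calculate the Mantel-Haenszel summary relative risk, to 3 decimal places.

RR_MH = Σ(aᵢ·n₀ᵢ/nᵢ) / Σ(cᵢ·n₁ᵢ/nᵢ), with n₁ᵢ = aᵢ+bᵢ (exposed), n₀ᵢ = cᵢ+dᵢ (unexposed), nᵢ = n₁ᵢ+n₀ᵢ.
Stratum 1 (Site A): n₁ = 2291, n₀ = 232, n = 2523; a·n₀/n = 760·232/2523 = 69.8851; c·n₁/n = 42·2291/2523 = 38.1379
Stratum 2 (Site B): n₁ = 2426, n₀ = 834, n = 3260; a·n₀/n = 620·834/3260 = 158.6135; c·n₁/n = 41·2426/3260 = 30.5110
RR_MH = (69.8851 + 158.6135) / (38.1379 + 30.5110) = 228.4986 / 68.6490 = 3.32851

3.329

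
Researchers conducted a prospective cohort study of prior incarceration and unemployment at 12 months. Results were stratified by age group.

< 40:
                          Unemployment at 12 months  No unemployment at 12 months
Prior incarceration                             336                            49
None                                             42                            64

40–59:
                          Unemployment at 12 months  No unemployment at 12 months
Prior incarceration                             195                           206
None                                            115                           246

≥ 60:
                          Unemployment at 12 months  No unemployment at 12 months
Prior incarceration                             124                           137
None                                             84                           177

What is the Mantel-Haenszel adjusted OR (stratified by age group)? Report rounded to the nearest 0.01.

OR_MH = Σ(aᵢdᵢ/nᵢ) / Σ(bᵢcᵢ/nᵢ), where nᵢ is the stratum total.
Stratum 1 (< 40): n = 491; a·d/n = 336·64/491 = 43.7963; b·c/n = 49·42/491 = 4.1914
Stratum 2 (40–59): n = 762; a·d/n = 195·246/762 = 62.9528; b·c/n = 206·115/762 = 31.0892
Stratum 3 (≥ 60): n = 522; a·d/n = 124·177/522 = 42.0460; b·c/n = 137·84/522 = 22.0460
OR_MH = (43.7963 + 62.9528 + 42.0460) / (4.1914 + 31.0892 + 22.0460) = 148.7951 / 57.3267 = 2.59556

2.60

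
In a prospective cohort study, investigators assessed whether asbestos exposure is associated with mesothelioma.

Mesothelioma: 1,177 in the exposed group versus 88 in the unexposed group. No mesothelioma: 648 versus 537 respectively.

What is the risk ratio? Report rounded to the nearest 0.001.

4.580

From the description: a = 1177, b = 648, c = 88, d = 537.
Risk in exposed = 1177/1825 = 0.64493; risk in unexposed = 88/625 = 0.14080.
RR = 0.64493 / 0.14080 = 4.58048
The risk among the exposed is 4.58 times that among the unexposed.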